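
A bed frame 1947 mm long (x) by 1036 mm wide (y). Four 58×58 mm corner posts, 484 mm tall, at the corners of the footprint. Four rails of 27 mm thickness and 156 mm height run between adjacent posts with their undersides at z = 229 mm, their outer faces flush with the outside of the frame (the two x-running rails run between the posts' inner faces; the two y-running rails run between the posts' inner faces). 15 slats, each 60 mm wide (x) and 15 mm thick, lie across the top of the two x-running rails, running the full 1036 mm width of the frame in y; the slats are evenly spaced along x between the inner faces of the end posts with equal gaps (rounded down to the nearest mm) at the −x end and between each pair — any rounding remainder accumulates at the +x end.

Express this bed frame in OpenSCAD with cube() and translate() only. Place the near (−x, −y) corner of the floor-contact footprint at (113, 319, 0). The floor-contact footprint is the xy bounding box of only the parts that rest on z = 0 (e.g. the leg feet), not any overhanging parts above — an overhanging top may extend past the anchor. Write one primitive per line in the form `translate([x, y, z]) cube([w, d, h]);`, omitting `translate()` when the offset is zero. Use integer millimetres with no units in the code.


translate([113, 319, 0]) cube([58, 58, 484]);
translate([113, 1297, 0]) cube([58, 58, 484]);
translate([2002, 319, 0]) cube([58, 58, 484]);
translate([2002, 1297, 0]) cube([58, 58, 484]);
translate([171, 319, 229]) cube([1831, 27, 156]);
translate([171, 1328, 229]) cube([1831, 27, 156]);
translate([113, 377, 229]) cube([27, 920, 156]);
translate([2033, 377, 229]) cube([27, 920, 156]);
translate([229, 319, 385]) cube([60, 1036, 15]);
translate([347, 319, 385]) cube([60, 1036, 15]);
translate([465, 319, 385]) cube([60, 1036, 15]);
translate([583, 319, 385]) cube([60, 1036, 15]);
translate([701, 319, 385]) cube([60, 1036, 15]);
translate([819, 319, 385]) cube([60, 1036, 15]);
translate([937, 319, 385]) cube([60, 1036, 15]);
translate([1055, 319, 385]) cube([60, 1036, 15]);
translate([1173, 319, 385]) cube([60, 1036, 15]);
translate([1291, 319, 385]) cube([60, 1036, 15]);
translate([1409, 319, 385]) cube([60, 1036, 15]);
translate([1527, 319, 385]) cube([60, 1036, 15]);
translate([1645, 319, 385]) cube([60, 1036, 15]);
translate([1763, 319, 385]) cube([60, 1036, 15]);
translate([1881, 319, 385]) cube([60, 1036, 15]);


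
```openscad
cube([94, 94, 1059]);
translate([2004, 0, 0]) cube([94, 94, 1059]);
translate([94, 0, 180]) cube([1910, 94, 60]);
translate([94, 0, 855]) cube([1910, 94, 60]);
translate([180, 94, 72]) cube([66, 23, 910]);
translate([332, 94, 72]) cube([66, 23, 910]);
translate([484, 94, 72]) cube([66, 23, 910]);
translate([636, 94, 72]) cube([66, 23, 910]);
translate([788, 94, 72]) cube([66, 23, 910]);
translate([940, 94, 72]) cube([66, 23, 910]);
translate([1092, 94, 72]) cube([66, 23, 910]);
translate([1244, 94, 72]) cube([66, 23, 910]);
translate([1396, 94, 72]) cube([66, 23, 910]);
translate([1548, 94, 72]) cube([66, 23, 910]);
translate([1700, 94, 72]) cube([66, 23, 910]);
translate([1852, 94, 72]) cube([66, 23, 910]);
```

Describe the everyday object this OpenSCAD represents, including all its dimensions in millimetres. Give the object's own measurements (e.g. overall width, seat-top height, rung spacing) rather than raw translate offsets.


A fence section. Two 94×94 mm posts, 1059 mm tall, stand on the floor with a clear span of 1910 mm between their inner faces. Two horizontal rails of 94×60 mm section span the gap between the posts with their undersides at z = 180 mm and z = 855 mm, flush with the posts' −y face. 12 pickets, each 66 mm wide, 23 mm thick and 910 mm tall, are fixed to the +y face of the rails with their bottoms at z = 72 mm, spaced across the span with a 86 mm gap after the −x post and between neighbouring pickets and before the +x post.


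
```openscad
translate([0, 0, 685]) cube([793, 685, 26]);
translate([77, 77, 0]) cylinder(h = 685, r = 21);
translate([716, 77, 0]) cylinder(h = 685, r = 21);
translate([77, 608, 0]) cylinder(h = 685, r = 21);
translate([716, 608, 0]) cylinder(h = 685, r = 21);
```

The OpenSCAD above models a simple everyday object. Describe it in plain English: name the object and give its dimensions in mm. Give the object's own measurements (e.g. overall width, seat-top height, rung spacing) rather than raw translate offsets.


A table: top 793 mm (x) × 685 mm (y), 26 mm thick, upper face at z = 711 mm, on four round legs of 42 mm diameter, each leg's bounding box inset 56 mm from the nearest pair of top edges from z = 0 to the bottom of the top.


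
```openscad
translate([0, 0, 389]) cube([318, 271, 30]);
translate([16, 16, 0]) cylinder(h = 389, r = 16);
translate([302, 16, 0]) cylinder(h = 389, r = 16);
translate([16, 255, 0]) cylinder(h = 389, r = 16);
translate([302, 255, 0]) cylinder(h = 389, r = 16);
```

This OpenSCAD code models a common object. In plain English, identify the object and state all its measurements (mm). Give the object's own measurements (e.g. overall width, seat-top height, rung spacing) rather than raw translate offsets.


A simple wooden stool: a rectangular seat 318 mm (x) by 271 mm (y), 30 mm thick, top face at z = 419 mm, on four round legs, each 32 mm in diameter. The legs rest on z = 0, each leg's axis is inset half a diameter from the nearest pair of seat edges (so the leg's bounding box is flush with the corner).


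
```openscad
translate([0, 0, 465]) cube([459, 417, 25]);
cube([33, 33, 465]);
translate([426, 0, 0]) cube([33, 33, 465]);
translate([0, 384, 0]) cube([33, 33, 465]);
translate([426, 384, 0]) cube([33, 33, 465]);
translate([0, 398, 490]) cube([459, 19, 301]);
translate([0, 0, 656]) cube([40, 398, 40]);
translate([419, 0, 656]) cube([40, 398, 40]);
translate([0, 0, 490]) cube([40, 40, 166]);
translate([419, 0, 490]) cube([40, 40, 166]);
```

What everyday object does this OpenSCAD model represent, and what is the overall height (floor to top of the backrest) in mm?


A chair. The overall height is 791 mm.

A slab on four corner posts with a tall panel at the back — a chair. The seat slab sits at z = 465 with thickness 25, and the 301 mm backrest starts at the seat top, so the overall height is 465 + 25 + 301 = 791 mm.


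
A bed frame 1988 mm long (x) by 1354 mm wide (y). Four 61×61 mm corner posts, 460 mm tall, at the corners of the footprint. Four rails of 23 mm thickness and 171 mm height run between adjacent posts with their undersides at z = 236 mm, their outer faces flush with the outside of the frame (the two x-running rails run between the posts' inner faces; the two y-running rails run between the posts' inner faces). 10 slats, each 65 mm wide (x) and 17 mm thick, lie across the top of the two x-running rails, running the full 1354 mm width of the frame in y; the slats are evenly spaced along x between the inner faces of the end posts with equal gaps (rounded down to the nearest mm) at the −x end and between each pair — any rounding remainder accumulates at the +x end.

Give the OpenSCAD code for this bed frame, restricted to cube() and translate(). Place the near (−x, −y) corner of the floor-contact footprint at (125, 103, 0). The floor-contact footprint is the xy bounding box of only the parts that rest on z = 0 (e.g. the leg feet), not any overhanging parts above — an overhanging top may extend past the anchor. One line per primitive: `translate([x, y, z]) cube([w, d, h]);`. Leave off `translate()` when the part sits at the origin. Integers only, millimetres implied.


translate([125, 103, 0]) cube([61, 61, 460]);
translate([125, 1396, 0]) cube([61, 61, 460]);
translate([2052, 103, 0]) cube([61, 61, 460]);
translate([2052, 1396, 0]) cube([61, 61, 460]);
translate([186, 103, 236]) cube([1866, 23, 171]);
translate([186, 1434, 236]) cube([1866, 23, 171]);
translate([125, 164, 236]) cube([23, 1232, 171]);
translate([2090, 164, 236]) cube([23, 1232, 171]);
translate([296, 103, 407]) cube([65, 1354, 17]);
translate([471, 103, 407]) cube([65, 1354, 17]);
translate([646, 103, 407]) cube([65, 1354, 17]);
translate([821, 103, 407]) cube([65, 1354, 17]);
translate([996, 103, 407]) cube([65, 1354, 17]);
translate([1171, 103, 407]) cube([65, 1354, 17]);
translate([1346, 103, 407]) cube([65, 1354, 17]);
translate([1521, 103, 407]) cube([65, 1354, 17]);
translate([1696, 103, 407]) cube([65, 1354, 17]);
translate([1871, 103, 407]) cube([65, 1354, 17]);


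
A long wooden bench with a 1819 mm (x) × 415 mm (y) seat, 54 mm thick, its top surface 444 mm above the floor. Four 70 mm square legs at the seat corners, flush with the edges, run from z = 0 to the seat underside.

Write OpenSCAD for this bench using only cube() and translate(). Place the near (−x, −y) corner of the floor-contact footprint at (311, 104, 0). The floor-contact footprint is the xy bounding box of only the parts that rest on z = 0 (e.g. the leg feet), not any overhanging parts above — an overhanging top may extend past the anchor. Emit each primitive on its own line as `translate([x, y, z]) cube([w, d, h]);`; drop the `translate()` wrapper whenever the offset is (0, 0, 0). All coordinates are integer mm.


// leg_h = 444 − 54 = 390
translate([311, 104, 390]) cube([1819, 415, 54]);
translate([311, 104, 0]) cube([70, 70, 390]);
translate([311, 449, 0]) cube([70, 70, 390]);
translate([2060, 104, 0]) cube([70, 70, 390]);
translate([2060, 449, 0]) cube([70, 70, 390]);


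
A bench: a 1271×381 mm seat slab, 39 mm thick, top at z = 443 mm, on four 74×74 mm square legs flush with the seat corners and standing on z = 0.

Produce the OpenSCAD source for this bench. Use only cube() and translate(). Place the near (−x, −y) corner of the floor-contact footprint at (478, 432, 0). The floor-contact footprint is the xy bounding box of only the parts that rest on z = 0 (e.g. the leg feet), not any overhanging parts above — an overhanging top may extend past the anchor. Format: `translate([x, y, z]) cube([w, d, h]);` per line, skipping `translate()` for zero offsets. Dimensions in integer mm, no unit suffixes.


// leg_h = 443 − 39 = 404
translate([478, 432, 404]) cube([1271, 381, 39]);
translate([478, 432, 0]) cube([74, 74, 404]);
translate([478, 739, 0]) cube([74, 74, 404]);
translate([1675, 432, 0]) cube([74, 74, 404]);
translate([1675, 739, 0]) cube([74, 74, 404]);


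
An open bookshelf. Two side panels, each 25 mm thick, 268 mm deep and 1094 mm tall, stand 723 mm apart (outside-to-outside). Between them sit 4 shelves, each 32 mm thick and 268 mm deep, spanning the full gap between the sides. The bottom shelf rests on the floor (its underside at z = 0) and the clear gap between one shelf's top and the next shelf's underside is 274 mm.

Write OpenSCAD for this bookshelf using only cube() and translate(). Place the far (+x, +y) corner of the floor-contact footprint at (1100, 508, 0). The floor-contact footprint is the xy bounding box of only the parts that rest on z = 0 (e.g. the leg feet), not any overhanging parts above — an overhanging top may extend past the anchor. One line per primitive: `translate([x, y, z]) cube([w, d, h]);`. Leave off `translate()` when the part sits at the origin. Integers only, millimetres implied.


translate([377, 240, 0]) cube([25, 268, 1094]);
translate([1075, 240, 0]) cube([25, 268, 1094]);
translate([402, 240, 0]) cube([673, 268, 32]);
translate([402, 240, 306]) cube([673, 268, 32]);
translate([402, 240, 612]) cube([673, 268, 32]);
translate([402, 240, 918]) cube([673, 268, 32]);


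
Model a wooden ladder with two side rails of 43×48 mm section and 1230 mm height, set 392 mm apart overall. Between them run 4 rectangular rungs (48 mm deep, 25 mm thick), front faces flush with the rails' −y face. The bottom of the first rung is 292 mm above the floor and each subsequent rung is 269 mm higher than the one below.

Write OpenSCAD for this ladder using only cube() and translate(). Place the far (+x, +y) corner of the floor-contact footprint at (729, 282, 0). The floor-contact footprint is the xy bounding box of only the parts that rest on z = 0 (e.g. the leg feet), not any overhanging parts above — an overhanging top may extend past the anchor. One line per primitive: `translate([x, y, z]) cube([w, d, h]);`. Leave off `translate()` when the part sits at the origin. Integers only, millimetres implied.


translate([337, 234, 0]) cube([43, 48, 1230]);
translate([686, 234, 0]) cube([43, 48, 1230]);
translate([380, 234, 292]) cube([306, 48, 25]);
translate([380, 234, 561]) cube([306, 48, 25]);
translate([380, 234, 830]) cube([306, 48, 25]);
translate([380, 234, 1099]) cube([306, 48, 25]);


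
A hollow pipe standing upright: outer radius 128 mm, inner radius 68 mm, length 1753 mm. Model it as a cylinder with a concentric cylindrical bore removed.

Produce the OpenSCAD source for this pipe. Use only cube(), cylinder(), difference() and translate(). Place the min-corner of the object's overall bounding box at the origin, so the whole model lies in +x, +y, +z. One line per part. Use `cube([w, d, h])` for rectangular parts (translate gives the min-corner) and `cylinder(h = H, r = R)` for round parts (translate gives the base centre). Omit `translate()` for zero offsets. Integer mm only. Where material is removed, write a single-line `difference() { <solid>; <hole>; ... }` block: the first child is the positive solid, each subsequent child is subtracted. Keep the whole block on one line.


difference() { translate([128, 128, 0]) cylinder(h = 1753, r = 128); translate([128, 128, 0]) cylinder(h = 1753, r = 68); }


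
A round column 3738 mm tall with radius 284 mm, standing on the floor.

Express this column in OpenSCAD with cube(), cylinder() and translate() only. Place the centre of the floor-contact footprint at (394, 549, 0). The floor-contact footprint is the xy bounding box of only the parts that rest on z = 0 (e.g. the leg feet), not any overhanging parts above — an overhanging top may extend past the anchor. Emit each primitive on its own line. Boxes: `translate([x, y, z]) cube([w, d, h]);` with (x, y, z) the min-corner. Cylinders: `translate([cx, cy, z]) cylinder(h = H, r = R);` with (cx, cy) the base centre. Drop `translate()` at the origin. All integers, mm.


translate([394, 549, 0]) cylinder(h = 3738, r = 284);


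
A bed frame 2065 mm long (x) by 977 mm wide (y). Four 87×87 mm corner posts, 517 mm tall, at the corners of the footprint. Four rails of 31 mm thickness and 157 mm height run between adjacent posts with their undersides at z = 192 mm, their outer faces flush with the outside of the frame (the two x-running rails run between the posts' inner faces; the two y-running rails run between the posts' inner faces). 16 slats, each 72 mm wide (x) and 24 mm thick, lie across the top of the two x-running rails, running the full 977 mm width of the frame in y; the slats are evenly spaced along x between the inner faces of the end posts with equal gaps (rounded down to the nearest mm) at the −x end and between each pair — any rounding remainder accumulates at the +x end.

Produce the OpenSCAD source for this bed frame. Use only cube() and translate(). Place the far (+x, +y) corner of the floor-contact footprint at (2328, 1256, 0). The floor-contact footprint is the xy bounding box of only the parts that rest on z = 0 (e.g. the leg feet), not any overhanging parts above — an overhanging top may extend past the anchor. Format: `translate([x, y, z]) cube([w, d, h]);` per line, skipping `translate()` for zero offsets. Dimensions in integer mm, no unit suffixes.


translate([263, 279, 0]) cube([87, 87, 517]);
translate([263, 1169, 0]) cube([87, 87, 517]);
translate([2241, 279, 0]) cube([87, 87, 517]);
translate([2241, 1169, 0]) cube([87, 87, 517]);
translate([350, 279, 192]) cube([1891, 31, 157]);
translate([350, 1225, 192]) cube([1891, 31, 157]);
translate([263, 366, 192]) cube([31, 803, 157]);
translate([2297, 366, 192]) cube([31, 803, 157]);
translate([393, 279, 349]) cube([72, 977, 24]);
translate([508, 279, 349]) cube([72, 977, 24]);
translate([623, 279, 349]) cube([72, 977, 24]);
translate([738, 279, 349]) cube([72, 977, 24]);
translate([853, 279, 349]) cube([72, 977, 24]);
translate([968, 279, 349]) cube([72, 977, 24]);
translate([1083, 279, 349]) cube([72, 977, 24]);
translate([1198, 279, 349]) cube([72, 977, 24]);
translate([1313, 279, 349]) cube([72, 977, 24]);
translate([1428, 279, 349]) cube([72, 977, 24]);
translate([1543, 279, 349]) cube([72, 977, 24]);
translate([1658, 279, 349]) cube([72, 977, 24]);
translate([1773, 279, 349]) cube([72, 977, 24]);
translate([1888, 279, 349]) cube([72, 977, 24]);
translate([2003, 279, 349]) cube([72, 977, 24]);
translate([2118, 279, 349]) cube([72, 977, 24]);


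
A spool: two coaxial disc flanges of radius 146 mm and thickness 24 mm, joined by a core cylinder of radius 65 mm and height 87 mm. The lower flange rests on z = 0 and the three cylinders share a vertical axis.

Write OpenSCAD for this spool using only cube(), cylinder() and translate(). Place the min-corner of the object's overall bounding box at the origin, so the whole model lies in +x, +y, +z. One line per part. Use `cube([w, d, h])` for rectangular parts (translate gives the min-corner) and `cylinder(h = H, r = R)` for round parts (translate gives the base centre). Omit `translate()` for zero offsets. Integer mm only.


translate([146, 146, 0]) cylinder(h = 24, r = 146);
translate([146, 146, 24]) cylinder(h = 87, r = 65);
translate([146, 146, 111]) cylinder(h = 24, r = 146);


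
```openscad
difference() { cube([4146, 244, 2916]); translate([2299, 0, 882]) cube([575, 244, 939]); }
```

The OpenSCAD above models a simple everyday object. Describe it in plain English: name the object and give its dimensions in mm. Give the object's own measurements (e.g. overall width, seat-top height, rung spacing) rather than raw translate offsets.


A wall 4146 mm long (x), 244 mm thick (y), 2916 mm tall, with a rectangular window opening cut through it. The opening is 575 mm wide and 939 mm tall; its sill is at z = 882 mm and its near (−x) edge is 2299 mm from the wall's −x end. The opening passes through the full wall thickness.


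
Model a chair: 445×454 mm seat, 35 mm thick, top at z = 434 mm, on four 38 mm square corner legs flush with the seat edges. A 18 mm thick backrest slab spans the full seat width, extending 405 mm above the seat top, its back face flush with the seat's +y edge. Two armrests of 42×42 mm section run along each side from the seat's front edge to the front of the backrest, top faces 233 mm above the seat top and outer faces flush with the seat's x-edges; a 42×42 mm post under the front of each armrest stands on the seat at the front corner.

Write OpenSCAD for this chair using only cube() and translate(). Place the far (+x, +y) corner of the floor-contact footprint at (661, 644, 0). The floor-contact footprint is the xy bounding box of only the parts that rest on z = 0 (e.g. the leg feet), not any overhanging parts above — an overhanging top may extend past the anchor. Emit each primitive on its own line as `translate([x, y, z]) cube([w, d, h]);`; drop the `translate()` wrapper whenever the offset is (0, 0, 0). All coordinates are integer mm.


translate([216, 190, 399]) cube([445, 454, 35]);
translate([216, 190, 0]) cube([38, 38, 399]);
translate([623, 190, 0]) cube([38, 38, 399]);
translate([216, 606, 0]) cube([38, 38, 399]);
translate([623, 606, 0]) cube([38, 38, 399]);
translate([216, 626, 434]) cube([445, 18, 405]);
translate([216, 190, 625]) cube([42, 436, 42]);
translate([619, 190, 625]) cube([42, 436, 42]);
translate([216, 190, 434]) cube([42, 42, 191]);
translate([619, 190, 434]) cube([42, 42, 191]);


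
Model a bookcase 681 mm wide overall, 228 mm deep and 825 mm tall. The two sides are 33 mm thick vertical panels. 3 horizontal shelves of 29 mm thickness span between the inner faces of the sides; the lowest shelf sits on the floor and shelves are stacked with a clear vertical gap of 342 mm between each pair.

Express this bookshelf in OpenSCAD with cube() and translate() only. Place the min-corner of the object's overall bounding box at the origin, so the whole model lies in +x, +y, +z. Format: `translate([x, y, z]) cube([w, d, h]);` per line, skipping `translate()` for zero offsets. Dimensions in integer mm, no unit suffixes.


cube([33, 228, 825]);
translate([648, 0, 0]) cube([33, 228, 825]);
translate([33, 0, 0]) cube([615, 228, 29]);
translate([33, 0, 371]) cube([615, 228, 29]);
translate([33, 0, 742]) cube([615, 228, 29]);


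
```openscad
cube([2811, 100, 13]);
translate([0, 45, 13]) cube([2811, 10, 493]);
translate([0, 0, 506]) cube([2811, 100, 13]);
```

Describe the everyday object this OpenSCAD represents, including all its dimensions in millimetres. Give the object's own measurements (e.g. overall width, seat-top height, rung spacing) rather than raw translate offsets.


An I-beam lying along x, 2811 mm long. Overall section height 519 mm. Two flanges 100 mm wide (y) and 13 mm thick, one on the floor and one at the top; a web 10 mm thick runs between them, centred on the flange width.


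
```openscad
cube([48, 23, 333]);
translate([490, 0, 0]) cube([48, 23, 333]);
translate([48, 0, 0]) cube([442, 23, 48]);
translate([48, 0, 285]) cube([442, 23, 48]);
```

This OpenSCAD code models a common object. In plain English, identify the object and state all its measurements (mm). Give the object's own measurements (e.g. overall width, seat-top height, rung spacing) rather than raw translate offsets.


A rectangular picture frame lying in the x–z plane (depth along y). The opening is 442 mm wide (x) by 237 mm tall (z), surrounded by a border 48 mm wide on all four sides. The frame is 23 mm deep and is made of two full-height vertical stiles with two horizontal rails fitted between them.


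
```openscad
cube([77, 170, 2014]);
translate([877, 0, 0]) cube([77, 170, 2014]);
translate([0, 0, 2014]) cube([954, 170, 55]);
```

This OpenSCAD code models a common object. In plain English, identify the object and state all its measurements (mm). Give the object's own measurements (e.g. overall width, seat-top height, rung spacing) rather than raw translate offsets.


A door frame. The clear opening is 800 mm wide and 2014 mm high. Two 77 mm wide jambs, 170 mm deep, stand either side of the opening from the floor to the top of the opening. A 55 mm thick head sits across the top of both jambs, spanning the full outside width of the frame.


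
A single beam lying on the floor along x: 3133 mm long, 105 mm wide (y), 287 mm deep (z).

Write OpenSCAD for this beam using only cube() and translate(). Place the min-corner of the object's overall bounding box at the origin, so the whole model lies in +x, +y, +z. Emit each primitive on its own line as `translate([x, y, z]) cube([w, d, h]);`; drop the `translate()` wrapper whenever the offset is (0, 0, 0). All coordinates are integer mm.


cube([3133, 105, 287]);


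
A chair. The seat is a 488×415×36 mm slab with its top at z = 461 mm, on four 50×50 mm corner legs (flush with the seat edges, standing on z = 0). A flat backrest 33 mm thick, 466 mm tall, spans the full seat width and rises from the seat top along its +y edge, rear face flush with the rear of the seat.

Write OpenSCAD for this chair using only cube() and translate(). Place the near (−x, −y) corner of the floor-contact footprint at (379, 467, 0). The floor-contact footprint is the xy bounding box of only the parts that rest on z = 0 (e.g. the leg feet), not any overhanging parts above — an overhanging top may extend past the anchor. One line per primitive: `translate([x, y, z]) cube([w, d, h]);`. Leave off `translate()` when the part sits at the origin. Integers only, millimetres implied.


translate([379, 467, 425]) cube([488, 415, 36]);
translate([379, 467, 0]) cube([50, 50, 425]);
translate([817, 467, 0]) cube([50, 50, 425]);
translate([379, 832, 0]) cube([50, 50, 425]);
translate([817, 832, 0]) cube([50, 50, 425]);
translate([379, 849, 461]) cube([488, 33, 466]);


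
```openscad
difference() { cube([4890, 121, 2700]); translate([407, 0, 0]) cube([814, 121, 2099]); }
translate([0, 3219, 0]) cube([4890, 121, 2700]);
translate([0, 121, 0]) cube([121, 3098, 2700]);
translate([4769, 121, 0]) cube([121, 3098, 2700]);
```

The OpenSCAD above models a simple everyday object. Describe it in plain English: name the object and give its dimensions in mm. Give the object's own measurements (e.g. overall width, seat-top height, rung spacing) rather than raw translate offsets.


A single room: four walls, each 2700 mm tall and 121 mm thick, enclosing an outside footprint 4890×3340 mm (x × y), no floor or roof. The front and back walls (−y and +y sides) run the full x-width; the side walls fit between their inner faces. A door opening 814 mm wide and 2099 mm tall is cut through the front wall from the floor up, its −x edge 407 mm from the wall's −x end.


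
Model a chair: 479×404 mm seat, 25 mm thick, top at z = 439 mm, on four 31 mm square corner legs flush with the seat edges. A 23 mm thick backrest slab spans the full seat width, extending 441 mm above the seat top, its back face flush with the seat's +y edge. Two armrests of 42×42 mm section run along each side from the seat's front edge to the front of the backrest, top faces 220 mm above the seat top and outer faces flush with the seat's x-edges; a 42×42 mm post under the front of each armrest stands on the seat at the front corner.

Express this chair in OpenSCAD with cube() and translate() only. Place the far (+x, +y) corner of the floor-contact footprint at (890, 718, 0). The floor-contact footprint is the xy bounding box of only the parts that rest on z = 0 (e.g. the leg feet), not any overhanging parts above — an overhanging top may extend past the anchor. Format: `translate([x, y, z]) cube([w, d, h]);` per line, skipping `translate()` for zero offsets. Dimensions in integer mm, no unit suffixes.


// leg_h = 439 - 25 = 414
// arm post h = 220 - 42 = 178
translate([411, 314, 414]) cube([479, 404, 25]);
translate([411, 314, 0]) cube([31, 31, 414]);
translate([859, 314, 0]) cube([31, 31, 414]);
translate([411, 687, 0]) cube([31, 31, 414]);
translate([859, 687, 0]) cube([31, 31, 414]);
translate([411, 695, 439]) cube([479, 23, 441]);
translate([411, 314, 617]) cube([42, 381, 42]);
translate([848, 314, 617]) cube([42, 381, 42]);
translate([411, 314, 439]) cube([42, 42, 178]);
translate([848, 314, 439]) cube([42, 42, 178]);


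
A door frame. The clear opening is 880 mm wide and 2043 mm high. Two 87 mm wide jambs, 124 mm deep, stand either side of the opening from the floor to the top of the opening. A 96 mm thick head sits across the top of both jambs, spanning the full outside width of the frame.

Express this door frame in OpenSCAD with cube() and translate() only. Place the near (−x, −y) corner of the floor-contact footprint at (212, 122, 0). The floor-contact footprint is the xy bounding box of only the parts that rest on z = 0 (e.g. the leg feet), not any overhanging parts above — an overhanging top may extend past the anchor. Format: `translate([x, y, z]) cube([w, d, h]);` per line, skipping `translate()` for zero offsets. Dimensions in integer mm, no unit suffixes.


translate([212, 122, 0]) cube([87, 124, 2043]);
translate([1179, 122, 0]) cube([87, 124, 2043]);
translate([212, 122, 2043]) cube([1054, 124, 96]);


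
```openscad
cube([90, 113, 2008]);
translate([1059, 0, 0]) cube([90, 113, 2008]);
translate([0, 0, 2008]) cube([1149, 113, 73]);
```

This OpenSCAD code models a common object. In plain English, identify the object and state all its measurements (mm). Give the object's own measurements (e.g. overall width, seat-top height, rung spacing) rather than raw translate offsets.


A door frame. The clear opening is 969 mm wide and 2008 mm high. Two 90 mm wide jambs, 113 mm deep, stand either side of the opening from the floor to the top of the opening. A 73 mm thick head sits across the top of both jambs, spanning the full outside width of the frame.


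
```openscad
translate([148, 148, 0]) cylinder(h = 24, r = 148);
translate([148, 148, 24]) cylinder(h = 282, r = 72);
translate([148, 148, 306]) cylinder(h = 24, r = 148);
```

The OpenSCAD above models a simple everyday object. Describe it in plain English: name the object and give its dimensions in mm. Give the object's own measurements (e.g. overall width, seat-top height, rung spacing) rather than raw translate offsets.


A spool: two coaxial disc flanges of radius 148 mm and thickness 24 mm, joined by a core cylinder of radius 72 mm and height 282 mm. The lower flange rests on z = 0 and the three cylinders share a vertical axis.


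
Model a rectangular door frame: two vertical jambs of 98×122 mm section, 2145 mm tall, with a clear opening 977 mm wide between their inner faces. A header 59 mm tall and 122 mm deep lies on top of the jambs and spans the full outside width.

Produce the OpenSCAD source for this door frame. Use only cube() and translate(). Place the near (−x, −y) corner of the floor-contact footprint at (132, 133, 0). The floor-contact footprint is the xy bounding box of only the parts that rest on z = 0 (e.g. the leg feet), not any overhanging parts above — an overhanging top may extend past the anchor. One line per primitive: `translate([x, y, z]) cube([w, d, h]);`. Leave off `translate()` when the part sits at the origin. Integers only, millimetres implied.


translate([132, 133, 0]) cube([98, 122, 2145]);
translate([1207, 133, 0]) cube([98, 122, 2145]);
translate([132, 133, 2145]) cube([1173, 122, 59]);


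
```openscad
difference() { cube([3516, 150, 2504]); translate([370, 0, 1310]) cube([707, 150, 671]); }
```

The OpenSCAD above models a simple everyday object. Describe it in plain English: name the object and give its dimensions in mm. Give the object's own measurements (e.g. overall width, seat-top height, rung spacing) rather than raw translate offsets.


A wall 3516 mm long (x), 150 mm thick (y), 2504 mm tall, with a rectangular window opening cut through it. The opening is 707 mm wide and 671 mm tall; its sill is at z = 1310 mm and its near (−x) edge is 370 mm from the wall's −x end. The opening passes through the full wall thickness.


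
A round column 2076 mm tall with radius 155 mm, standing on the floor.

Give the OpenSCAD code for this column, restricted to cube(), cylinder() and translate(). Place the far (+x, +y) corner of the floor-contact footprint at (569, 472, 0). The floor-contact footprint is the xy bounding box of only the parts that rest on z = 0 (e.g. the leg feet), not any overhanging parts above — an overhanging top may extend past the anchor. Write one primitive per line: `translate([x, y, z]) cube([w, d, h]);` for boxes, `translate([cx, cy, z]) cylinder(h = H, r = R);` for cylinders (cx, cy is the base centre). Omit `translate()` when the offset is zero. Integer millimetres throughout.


translate([414, 317, 0]) cylinder(h = 2076, r = 155);


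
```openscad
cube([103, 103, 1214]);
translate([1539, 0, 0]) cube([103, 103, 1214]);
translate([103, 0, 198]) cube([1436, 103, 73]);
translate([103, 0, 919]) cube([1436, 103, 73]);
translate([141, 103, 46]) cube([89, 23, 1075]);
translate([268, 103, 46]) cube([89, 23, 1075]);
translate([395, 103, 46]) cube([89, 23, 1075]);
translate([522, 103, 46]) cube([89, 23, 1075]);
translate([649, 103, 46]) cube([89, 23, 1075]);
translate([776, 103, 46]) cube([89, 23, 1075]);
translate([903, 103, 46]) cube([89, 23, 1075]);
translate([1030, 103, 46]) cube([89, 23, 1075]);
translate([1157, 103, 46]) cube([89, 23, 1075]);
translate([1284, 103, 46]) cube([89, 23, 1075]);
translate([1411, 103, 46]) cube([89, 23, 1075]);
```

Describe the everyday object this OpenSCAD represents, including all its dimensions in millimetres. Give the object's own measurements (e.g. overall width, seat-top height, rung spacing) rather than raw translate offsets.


A fence section. Two 103×103 mm posts, 1214 mm tall, stand on the floor with a clear span of 1436 mm between their inner faces. Two horizontal rails of 103×73 mm section span the gap between the posts with their undersides at z = 198 mm and z = 919 mm, flush with the posts' −y face. 11 pickets, each 89 mm wide, 23 mm thick and 1075 mm tall, are fixed to the +y face of the rails with their bottoms at z = 46 mm, spaced across the span with a 38 mm gap after the −x post and between neighbouring pickets, with 39 mm left before the +x post.


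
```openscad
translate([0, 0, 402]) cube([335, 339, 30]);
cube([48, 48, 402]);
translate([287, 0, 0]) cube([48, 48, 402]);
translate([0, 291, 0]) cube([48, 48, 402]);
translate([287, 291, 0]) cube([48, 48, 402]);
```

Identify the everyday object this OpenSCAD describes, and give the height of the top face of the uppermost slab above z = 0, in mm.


A stool. The seat height is 432 mm.

A 335×339×30 slab at z = 402 on four corner posts — a stool. The seat top is 402 + 30 = 432 mm.


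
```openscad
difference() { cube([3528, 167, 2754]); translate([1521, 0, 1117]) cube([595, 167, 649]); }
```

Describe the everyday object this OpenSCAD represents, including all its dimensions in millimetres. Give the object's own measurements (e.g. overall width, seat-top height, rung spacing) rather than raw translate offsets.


A wall 3528 mm long (x), 167 mm thick (y), 2754 mm tall, with a rectangular window opening cut through it. The opening is 595 mm wide and 649 mm tall; its sill is at z = 1117 mm and its near (−x) edge is 1521 mm from the wall's −x end. The opening passes through the full wall thickness.


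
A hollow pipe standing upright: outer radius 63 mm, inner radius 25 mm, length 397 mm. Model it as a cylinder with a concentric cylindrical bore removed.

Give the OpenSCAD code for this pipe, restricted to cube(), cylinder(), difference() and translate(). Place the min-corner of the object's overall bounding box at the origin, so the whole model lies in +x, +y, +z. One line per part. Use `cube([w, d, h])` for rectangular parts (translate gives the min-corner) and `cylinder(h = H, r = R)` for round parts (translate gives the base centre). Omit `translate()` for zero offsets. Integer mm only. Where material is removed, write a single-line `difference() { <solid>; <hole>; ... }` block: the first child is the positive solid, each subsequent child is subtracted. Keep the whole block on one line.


difference() { translate([63, 63, 0]) cylinder(h = 397, r = 63); translate([63, 63, 0]) cylinder(h = 397, r = 25); }


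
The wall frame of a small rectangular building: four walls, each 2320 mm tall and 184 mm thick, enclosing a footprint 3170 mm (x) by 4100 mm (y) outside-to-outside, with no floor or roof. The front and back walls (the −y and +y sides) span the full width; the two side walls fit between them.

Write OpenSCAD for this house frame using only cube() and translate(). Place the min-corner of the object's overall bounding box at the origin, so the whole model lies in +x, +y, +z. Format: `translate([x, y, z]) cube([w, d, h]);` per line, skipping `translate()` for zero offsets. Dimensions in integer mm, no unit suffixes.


cube([3170, 184, 2320]);
translate([0, 3916, 0]) cube([3170, 184, 2320]);
translate([0, 184, 0]) cube([184, 3732, 2320]);
translate([2986, 184, 0]) cube([184, 3732, 2320]);


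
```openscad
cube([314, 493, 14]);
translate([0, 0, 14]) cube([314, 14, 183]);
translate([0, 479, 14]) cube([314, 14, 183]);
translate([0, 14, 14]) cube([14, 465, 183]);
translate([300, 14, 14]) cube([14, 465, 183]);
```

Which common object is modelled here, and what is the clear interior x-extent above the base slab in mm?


An open box. The internal width is 286 mm.

A 314×493 base slab with four walls standing on it — an open box. The base is 314 mm wide and the walls are 14 mm thick, so the internal width is 314 − 2 × 14 = 286 mm.


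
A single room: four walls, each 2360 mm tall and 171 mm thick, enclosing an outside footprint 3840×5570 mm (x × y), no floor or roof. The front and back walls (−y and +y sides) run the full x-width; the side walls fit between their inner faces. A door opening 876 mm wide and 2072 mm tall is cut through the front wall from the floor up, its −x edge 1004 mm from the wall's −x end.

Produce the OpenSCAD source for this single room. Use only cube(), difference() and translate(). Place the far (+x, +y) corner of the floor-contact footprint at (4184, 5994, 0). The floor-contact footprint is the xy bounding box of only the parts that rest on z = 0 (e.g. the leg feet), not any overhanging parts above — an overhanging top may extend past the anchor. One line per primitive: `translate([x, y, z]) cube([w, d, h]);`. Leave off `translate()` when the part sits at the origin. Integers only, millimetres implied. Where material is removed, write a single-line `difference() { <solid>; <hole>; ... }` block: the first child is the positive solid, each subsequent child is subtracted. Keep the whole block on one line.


difference() { translate([344, 424, 0]) cube([3840, 171, 2360]); translate([1348, 424, 0]) cube([876, 171, 2072]); }
translate([344, 5823, 0]) cube([3840, 171, 2360]);
translate([344, 595, 0]) cube([171, 5228, 2360]);
translate([4013, 595, 0]) cube([171, 5228, 2360]);


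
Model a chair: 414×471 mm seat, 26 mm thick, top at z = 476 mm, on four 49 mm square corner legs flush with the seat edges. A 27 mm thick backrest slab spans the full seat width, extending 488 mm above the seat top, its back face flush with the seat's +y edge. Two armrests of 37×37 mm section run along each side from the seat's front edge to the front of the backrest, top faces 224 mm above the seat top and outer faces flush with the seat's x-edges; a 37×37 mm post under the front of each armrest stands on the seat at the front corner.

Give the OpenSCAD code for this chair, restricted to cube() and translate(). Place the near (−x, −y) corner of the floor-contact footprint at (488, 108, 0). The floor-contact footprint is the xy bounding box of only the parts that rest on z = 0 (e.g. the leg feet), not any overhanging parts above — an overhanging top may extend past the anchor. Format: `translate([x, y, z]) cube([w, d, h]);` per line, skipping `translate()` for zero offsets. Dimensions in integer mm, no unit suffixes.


translate([488, 108, 450]) cube([414, 471, 26]);
translate([488, 108, 0]) cube([49, 49, 450]);
translate([853, 108, 0]) cube([49, 49, 450]);
translate([488, 530, 0]) cube([49, 49, 450]);
translate([853, 530, 0]) cube([49, 49, 450]);
translate([488, 552, 476]) cube([414, 27, 488]);
translate([488, 108, 663]) cube([37, 444, 37]);
translate([865, 108, 663]) cube([37, 444, 37]);
translate([488, 108, 476]) cube([37, 37, 187]);
translate([865, 108, 476]) cube([37, 37, 187]);


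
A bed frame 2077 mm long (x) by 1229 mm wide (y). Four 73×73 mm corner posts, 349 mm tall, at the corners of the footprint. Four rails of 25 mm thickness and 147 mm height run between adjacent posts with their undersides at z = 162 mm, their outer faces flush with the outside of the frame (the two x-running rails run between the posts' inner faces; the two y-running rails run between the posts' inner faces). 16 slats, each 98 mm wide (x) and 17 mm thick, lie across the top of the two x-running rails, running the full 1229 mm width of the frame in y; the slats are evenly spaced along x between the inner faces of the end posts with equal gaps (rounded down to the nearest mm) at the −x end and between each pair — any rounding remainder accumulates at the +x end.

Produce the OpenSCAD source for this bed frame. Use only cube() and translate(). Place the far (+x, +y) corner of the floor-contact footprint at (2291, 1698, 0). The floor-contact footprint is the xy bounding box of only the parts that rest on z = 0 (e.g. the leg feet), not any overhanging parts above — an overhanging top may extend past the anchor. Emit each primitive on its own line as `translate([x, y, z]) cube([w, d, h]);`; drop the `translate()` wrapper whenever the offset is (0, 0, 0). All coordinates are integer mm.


translate([214, 469, 0]) cube([73, 73, 349]);
translate([214, 1625, 0]) cube([73, 73, 349]);
translate([2218, 469, 0]) cube([73, 73, 349]);
translate([2218, 1625, 0]) cube([73, 73, 349]);
translate([287, 469, 162]) cube([1931, 25, 147]);
translate([287, 1673, 162]) cube([1931, 25, 147]);
translate([214, 542, 162]) cube([25, 1083, 147]);
translate([2266, 542, 162]) cube([25, 1083, 147]);
translate([308, 469, 309]) cube([98, 1229, 17]);
translate([427, 469, 309]) cube([98, 1229, 17]);
translate([546, 469, 309]) cube([98, 1229, 17]);
translate([665, 469, 309]) cube([98, 1229, 17]);
translate([784, 469, 309]) cube([98, 1229, 17]);
translate([903, 469, 309]) cube([98, 1229, 17]);
translate([1022, 469, 309]) cube([98, 1229, 17]);
translate([1141, 469, 309]) cube([98, 1229, 17]);
translate([1260, 469, 309]) cube([98, 1229, 17]);
translate([1379, 469, 309]) cube([98, 1229, 17]);
translate([1498, 469, 309]) cube([98, 1229, 17]);
translate([1617, 469, 309]) cube([98, 1229, 17]);
translate([1736, 469, 309]) cube([98, 1229, 17]);
translate([1855, 469, 309]) cube([98, 1229, 17]);
translate([1974, 469, 309]) cube([98, 1229, 17]);
translate([2093, 469, 309]) cube([98, 1229, 17]);
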